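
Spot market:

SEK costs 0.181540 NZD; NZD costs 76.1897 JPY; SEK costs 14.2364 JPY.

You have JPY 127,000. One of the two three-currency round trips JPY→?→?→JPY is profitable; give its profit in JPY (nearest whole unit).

Profitable loop is JPY → NZD → SEK → JPY:
JPY 127,000 ÷ 76.1897 = NZD 1,666.89
NZD 1,666.89 ÷ 0.181540 = SEK 9,181.95
SEK 9,181.95 × 14.2364 = JPY 130,718
Profit = JPY 130,718 − JPY 127,000

Profit: JPY 3,718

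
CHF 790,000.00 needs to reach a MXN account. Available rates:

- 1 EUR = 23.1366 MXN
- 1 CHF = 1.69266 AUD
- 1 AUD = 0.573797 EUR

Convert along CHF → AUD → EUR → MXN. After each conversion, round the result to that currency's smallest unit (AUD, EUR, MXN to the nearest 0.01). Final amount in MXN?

CHF 790,000.00 × 1.69266 = AUD 1,337,201.40
AUD 1,337,201.40 × 0.573797 = EUR 767,282.15
EUR 767,282.15 × 23.1366 = MXN 17,752,300.19

MXN 17,752,300.19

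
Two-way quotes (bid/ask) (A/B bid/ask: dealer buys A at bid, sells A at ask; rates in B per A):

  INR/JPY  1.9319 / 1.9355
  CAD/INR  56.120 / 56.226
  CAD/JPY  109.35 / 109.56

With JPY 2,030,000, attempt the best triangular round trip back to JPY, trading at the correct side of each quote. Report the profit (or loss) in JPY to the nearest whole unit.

Best loop JPY → INR → CAD → JPY:
JPY 2,030,000 ÷ 1.9355 (buy INR at ask) = INR 1,048,824.59
INR 1,048,824.59 ÷ 56.226 (buy CAD at ask) = CAD 18,653.73
CAD 18,653.73 × 109.35 (sell CAD at bid) = JPY 2,039,785

Net profit: JPY 9,785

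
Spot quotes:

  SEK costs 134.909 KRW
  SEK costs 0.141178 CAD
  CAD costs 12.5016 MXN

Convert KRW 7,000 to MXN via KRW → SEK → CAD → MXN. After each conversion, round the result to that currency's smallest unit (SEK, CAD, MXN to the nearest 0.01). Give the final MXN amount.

KRW 7,000 ÷ 134.909 = SEK 51.89
SEK 51.89 × 0.141178 = CAD 7.33
CAD 7.33 × 12.5016 = MXN 91.64

MXN 91.64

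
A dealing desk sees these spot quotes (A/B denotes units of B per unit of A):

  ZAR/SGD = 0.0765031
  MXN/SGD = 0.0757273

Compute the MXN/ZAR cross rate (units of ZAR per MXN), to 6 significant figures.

MXN/ZAR = 0.989859

1 MXN × 0.0757273 = 0.0757273 SGD
0.0757273 SGD ÷ 0.0765031 = 0.989859 ZAR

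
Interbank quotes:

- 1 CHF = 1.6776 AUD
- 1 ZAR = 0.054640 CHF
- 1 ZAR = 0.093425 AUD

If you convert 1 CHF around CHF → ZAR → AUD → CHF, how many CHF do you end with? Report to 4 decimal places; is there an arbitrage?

1.0192 (arbitrage exists)

Around CHF → ZAR → AUD → CHF: 1 ÷ 0.054640 × 0.093425 ÷ 1.6776 = 1.019211
Product > 1; profitable direction is CHF → ZAR → AUD → CHF.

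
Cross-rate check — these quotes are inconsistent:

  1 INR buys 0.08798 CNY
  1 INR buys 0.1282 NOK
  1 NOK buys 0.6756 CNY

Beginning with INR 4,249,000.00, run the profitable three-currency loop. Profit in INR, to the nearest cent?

Profitable loop is INR → CNY → NOK → INR:
INR 4,249,000.00 × 0.08798 = CNY 373,827.02
CNY 373,827.02 ÷ 0.6756 = NOK 553,325.96
NOK 553,325.96 ÷ 0.1282 = INR 4,316,115.15
Profit = INR 4,316,115.15 − INR 4,249,000.00

Profit: INR 67,115.15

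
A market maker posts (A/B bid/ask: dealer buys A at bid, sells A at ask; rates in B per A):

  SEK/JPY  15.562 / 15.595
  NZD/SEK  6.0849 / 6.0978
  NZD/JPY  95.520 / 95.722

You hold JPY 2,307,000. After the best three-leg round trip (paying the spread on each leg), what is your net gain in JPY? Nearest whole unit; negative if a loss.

Best loop JPY → SEK → NZD → JPY:
JPY 2,307,000 ÷ 15.595 (buy SEK at ask) = SEK 147,932.03
SEK 147,932.03 ÷ 6.0978 (buy NZD at ask) = NZD 24,259.90
NZD 24,259.90 × 95.520 (sell NZD at bid) = JPY 2,317,306

Net profit: JPY 10,306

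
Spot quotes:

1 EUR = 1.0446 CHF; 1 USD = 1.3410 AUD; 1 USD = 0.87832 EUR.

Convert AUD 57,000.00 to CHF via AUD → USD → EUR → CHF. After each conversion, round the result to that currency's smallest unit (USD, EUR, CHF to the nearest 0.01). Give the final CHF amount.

CHF 38,998.58

AUD 57,000.00 ÷ 1.3410 = USD 42,505.59
USD 42,505.59 × 0.87832 = EUR 37,333.51
EUR 37,333.51 × 1.0446 = CHF 38,998.58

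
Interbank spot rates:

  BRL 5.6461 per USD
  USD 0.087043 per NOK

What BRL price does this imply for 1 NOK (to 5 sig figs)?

NOK/BRL = 0.49145

1 NOK × 0.087043 = 0.087043 USD
0.087043 USD × 5.6461 = 0.491453 BRL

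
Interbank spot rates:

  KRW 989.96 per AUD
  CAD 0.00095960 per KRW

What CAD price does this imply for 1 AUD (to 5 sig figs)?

AUD/CAD = 0.94997

1 AUD × 989.96 = 989.96 KRW
989.96 KRW × 0.00095960 = 0.949966 CAD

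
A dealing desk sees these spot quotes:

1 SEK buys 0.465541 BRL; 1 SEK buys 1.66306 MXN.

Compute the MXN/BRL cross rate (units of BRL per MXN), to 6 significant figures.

MXN/BRL = 0.279930

1 MXN ÷ 1.66306 = 0.601301 SEK
0.601301 SEK × 0.465541 = 0.27993 BRL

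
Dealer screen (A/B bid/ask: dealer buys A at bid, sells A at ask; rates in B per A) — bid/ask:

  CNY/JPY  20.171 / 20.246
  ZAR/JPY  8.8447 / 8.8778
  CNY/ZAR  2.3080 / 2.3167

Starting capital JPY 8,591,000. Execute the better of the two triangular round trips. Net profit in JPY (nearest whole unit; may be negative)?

Net profit: JPY 71,104

Best loop JPY → CNY → ZAR → JPY:
JPY 8,591,000 ÷ 20.246 (buy CNY at ask) = CNY 424,330.73
CNY 424,330.73 × 2.3080 (sell CNY at bid) = ZAR 979,355.33
ZAR 979,355.33 × 8.8447 (sell ZAR at bid) = JPY 8,662,104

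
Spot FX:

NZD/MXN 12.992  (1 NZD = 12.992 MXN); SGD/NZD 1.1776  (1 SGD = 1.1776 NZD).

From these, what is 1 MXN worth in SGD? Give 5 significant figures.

1 MXN ÷ 12.992 = 0.0769704 NZD
0.0769704 NZD ÷ 1.1776 = 0.0653621 SGD

MXN/SGD = 0.065362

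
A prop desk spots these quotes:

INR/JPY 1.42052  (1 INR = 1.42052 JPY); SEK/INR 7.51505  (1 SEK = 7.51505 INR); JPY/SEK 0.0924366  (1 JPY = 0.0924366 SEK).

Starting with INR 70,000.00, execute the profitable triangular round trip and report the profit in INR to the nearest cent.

Profitable loop is INR → SEK → JPY → INR:
INR 70,000.00 ÷ 7.51505 = SEK 9,314.64
SEK 9,314.64 ÷ 0.0924366 = JPY 100,768
JPY 100,768 ÷ 1.42052 = INR 70,937.33
Profit = INR 70,937.33 − INR 70,000.00

Profit: INR 937.33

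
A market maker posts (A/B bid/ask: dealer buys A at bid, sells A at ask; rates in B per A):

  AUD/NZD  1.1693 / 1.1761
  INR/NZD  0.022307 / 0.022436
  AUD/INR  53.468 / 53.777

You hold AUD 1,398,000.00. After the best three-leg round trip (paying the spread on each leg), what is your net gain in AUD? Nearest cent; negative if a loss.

Best loop AUD → INR → NZD → AUD:
AUD 1,398,000.00 × 53.468 (sell AUD at bid) = INR 74,748,264.00
INR 74,748,264.00 × 0.022307 (sell INR at bid) = NZD 1,667,409.53
NZD 1,667,409.53 ÷ 1.1761 (buy AUD at ask) = AUD 1,417,744.69

Net profit: AUD 19,744.69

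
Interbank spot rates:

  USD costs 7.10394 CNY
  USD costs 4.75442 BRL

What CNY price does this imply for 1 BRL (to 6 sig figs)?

BRL/CNY = 1.49418

1 BRL ÷ 4.75442 = 0.210331 USD
0.210331 USD × 7.10394 = 1.49418 CNY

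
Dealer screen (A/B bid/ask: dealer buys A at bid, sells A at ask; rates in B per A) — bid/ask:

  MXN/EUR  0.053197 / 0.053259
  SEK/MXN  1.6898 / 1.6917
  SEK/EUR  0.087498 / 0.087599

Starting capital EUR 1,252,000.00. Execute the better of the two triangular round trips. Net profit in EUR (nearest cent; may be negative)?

Net profit: EUR 32,776.63

Best loop EUR → SEK → MXN → EUR:
EUR 1,252,000.00 ÷ 0.087599 (buy SEK at ask) = SEK 14,292,400.60
SEK 14,292,400.60 × 1.6898 (sell SEK at bid) = MXN 24,151,298.53
MXN 24,151,298.53 × 0.053197 (sell MXN at bid) = EUR 1,284,776.63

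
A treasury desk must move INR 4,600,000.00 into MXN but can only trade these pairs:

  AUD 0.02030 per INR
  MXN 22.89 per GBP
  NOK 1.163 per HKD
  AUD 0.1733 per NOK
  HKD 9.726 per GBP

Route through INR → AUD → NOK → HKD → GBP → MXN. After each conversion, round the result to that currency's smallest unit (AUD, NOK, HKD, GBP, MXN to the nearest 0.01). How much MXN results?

MXN 1,090,403.15

INR 4,600,000.00 × 0.02030 = AUD 93,380.00
AUD 93,380.00 ÷ 0.1733 = NOK 538,834.39
NOK 538,834.39 ÷ 1.163 = HKD 463,314.18
HKD 463,314.18 ÷ 9.726 = GBP 47,636.66
GBP 47,636.66 × 22.89 = MXN 1,090,403.15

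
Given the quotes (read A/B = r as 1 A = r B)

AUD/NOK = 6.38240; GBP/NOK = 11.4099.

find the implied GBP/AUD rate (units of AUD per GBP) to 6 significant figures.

1 GBP × 11.4099 = 11.4099 NOK
11.4099 NOK ÷ 6.38240 = 1.78771 AUD

GBP/AUD = 1.78771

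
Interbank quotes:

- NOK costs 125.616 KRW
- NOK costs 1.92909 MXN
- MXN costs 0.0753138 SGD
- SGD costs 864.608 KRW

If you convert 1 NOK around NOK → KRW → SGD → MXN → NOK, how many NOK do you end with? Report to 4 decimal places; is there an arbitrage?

Around NOK → KRW → SGD → MXN → NOK: 1 × 125.616 ÷ 864.608 ÷ 0.0753138 ÷ 1.92909 = 0.999997
Product ≈ 1 (deviation 0.000%, within rounding noise).

1.0000 (no arbitrage)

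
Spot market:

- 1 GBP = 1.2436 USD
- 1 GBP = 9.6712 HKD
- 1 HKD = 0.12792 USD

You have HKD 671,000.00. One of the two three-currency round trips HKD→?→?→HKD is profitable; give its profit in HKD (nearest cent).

Profitable loop is HKD → GBP → USD → HKD:
HKD 671,000.00 ÷ 9.6712 = GBP 69,381.26
GBP 69,381.26 × 1.2436 = USD 86,282.53
USD 86,282.53 ÷ 0.12792 = HKD 674,503.83
Profit = HKD 674,503.83 − HKD 671,000.00

Profit: HKD 3,503.83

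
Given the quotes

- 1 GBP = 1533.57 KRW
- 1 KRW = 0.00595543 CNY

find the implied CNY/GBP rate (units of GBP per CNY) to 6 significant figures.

1 CNY ÷ 0.00595543 = 167.914 KRW
167.914 KRW ÷ 1533.57 = 0.109492 GBP

CNY/GBP = 0.109492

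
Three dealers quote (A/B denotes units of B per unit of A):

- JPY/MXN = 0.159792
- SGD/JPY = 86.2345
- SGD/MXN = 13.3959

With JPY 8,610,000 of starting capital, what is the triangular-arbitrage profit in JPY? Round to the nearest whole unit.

Profit: JPY 246,606

Profitable loop is JPY → MXN → SGD → JPY:
JPY 8,610,000 × 0.159792 = MXN 1,375,809.12
MXN 1,375,809.12 ÷ 13.3959 = SGD 102,703.75
SGD 102,703.75 × 86.2345 = JPY 8,856,606
Profit = JPY 8,856,606 − JPY 8,610,000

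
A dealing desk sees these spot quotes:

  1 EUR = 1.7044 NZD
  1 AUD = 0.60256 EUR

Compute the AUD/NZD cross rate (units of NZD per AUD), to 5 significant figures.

AUD/NZD = 1.0270

1 AUD × 0.60256 = 0.60256 EUR
0.60256 EUR × 1.7044 = 1.027 NZD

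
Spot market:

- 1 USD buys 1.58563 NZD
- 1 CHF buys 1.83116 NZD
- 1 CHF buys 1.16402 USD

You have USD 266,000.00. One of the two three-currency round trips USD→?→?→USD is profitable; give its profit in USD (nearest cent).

Profitable loop is USD → NZD → CHF → USD:
USD 266,000.00 × 1.58563 = NZD 421,777.58
NZD 421,777.58 ÷ 1.83116 = CHF 230,333.55
CHF 230,333.55 × 1.16402 = USD 268,112.86
Profit = USD 268,112.86 − USD 266,000.00

Profit: USD 2,112.86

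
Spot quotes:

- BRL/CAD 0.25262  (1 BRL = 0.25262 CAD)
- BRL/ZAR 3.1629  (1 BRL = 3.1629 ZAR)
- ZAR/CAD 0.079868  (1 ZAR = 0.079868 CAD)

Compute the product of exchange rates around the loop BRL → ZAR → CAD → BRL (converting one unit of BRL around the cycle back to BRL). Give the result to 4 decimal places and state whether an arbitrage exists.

1.0000 (no arbitrage)

Around BRL → ZAR → CAD → BRL: 1 × 3.1629 × 0.079868 ÷ 0.25262 = 0.999978
Product ≈ 1 (deviation 0.002%, within rounding noise).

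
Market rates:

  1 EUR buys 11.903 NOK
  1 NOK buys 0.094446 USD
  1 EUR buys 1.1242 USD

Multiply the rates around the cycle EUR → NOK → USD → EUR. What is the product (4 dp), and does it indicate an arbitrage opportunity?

Around EUR → NOK → USD → EUR: 1 × 11.903 × 0.094446 ÷ 1.1242 = 0.999992
Product ≈ 1 (deviation 0.001%, within rounding noise).

1.0000 (no arbitrage)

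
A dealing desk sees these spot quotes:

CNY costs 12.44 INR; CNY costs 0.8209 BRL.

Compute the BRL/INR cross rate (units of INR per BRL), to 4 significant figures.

1 BRL ÷ 0.8209 = 1.21818 CNY
1.21818 CNY × 12.44 = 15.1541 INR

BRL/INR = 15.15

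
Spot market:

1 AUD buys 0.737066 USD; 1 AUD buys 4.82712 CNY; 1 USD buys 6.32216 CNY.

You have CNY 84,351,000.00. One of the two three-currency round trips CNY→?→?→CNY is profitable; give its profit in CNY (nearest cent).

Profit: CNY 3,027,879.27

Profitable loop is CNY → USD → AUD → CNY:
CNY 84,351,000.00 ÷ 6.32216 = USD 13,342,117.25
USD 13,342,117.25 ÷ 0.737066 = AUD 18,101,658.81
AUD 18,101,658.81 × 4.82712 = CNY 87,378,879.27
Profit = CNY 87,378,879.27 − CNY 84,351,000.00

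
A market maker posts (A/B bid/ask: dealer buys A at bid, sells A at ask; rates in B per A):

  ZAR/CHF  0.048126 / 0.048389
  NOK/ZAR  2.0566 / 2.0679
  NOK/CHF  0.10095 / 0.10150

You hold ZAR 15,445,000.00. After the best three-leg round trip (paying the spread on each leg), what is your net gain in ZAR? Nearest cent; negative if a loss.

Net profit: ZAR 136,815.42

Best loop ZAR → NOK → CHF → ZAR:
ZAR 15,445,000.00 ÷ 2.0679 (buy NOK at ask) = NOK 7,468,929.83
NOK 7,468,929.83 × 0.10095 (sell NOK at bid) = CHF 753,988.47
CHF 753,988.47 ÷ 0.048389 (buy ZAR at ask) = ZAR 15,581,815.42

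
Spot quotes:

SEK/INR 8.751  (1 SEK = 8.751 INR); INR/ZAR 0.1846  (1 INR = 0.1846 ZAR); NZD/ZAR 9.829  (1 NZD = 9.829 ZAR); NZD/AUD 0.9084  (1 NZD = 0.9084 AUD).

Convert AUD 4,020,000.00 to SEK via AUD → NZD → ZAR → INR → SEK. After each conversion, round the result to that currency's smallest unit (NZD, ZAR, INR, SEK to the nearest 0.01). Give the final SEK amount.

AUD 4,020,000.00 ÷ 0.9084 = NZD 4,425,363.28
NZD 4,425,363.28 × 9.829 = ZAR 43,496,895.68
ZAR 43,496,895.68 ÷ 0.1846 = INR 235,627,820.59
INR 235,627,820.59 ÷ 8.751 = SEK 26,925,816.55

SEK 26,925,816.55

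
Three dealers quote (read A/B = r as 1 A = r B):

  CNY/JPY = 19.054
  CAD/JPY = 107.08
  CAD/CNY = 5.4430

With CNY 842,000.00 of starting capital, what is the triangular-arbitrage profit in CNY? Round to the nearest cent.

Profitable loop is CNY → CAD → JPY → CNY:
CNY 842,000.00 ÷ 5.4430 = CAD 154,694.10
CAD 154,694.10 × 107.08 = JPY 16,564,644
JPY 16,564,644 ÷ 19.054 = CNY 869,352.60
Profit = CNY 869,352.60 − CNY 842,000.00

Profit: CNY 27,352.60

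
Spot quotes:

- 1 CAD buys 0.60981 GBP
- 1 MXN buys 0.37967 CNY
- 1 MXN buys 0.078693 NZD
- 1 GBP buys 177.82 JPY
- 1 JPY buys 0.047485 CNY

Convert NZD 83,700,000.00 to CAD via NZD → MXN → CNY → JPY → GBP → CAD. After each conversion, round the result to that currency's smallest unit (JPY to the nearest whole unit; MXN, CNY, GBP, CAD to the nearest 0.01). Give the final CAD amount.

CAD 78,426,719.26

NZD 83,700,000.00 ÷ 0.078693 = MXN 1,063,627,006.21
MXN 1,063,627,006.21 × 0.37967 = CNY 403,827,265.45
CNY 403,827,265.45 ÷ 0.047485 = JPY 8,504,312,213
JPY 8,504,312,213 ÷ 177.82 = GBP 47,825,397.67
GBP 47,825,397.67 ÷ 0.60981 = CAD 78,426,719.26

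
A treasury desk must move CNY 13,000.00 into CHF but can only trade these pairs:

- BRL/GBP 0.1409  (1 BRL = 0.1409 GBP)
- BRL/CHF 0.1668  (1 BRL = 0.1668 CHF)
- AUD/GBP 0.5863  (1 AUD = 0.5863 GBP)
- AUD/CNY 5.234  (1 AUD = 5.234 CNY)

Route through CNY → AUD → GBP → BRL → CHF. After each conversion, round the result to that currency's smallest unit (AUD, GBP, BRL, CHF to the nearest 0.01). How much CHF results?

CHF 1,723.91

CNY 13,000.00 ÷ 5.234 = AUD 2,483.76
AUD 2,483.76 × 0.5863 = GBP 1,456.23
GBP 1,456.23 ÷ 0.1409 = BRL 10,335.20
BRL 10,335.20 × 0.1668 = CHF 1,723.91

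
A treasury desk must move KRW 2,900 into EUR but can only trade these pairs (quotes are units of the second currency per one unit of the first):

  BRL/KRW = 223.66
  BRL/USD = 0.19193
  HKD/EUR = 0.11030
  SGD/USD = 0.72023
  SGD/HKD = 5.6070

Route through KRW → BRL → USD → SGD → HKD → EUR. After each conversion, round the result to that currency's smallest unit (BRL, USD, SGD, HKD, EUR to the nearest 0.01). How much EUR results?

EUR 2.14

KRW 2,900 ÷ 223.66 = BRL 12.97
BRL 12.97 × 0.19193 = USD 2.49
USD 2.49 ÷ 0.72023 = SGD 3.46
SGD 3.46 × 5.6070 = HKD 19.40
HKD 19.40 × 0.11030 = EUR 2.14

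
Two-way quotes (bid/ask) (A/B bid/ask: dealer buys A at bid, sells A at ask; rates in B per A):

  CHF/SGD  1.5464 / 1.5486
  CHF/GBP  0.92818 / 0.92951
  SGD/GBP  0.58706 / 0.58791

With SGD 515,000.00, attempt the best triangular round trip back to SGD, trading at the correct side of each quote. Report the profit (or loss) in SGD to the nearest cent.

Best loop SGD → CHF → GBP → SGD:
SGD 515,000.00 ÷ 1.5486 (buy CHF at ask) = CHF 332,558.44
CHF 332,558.44 × 0.92818 (sell CHF at bid) = GBP 308,674.09
GBP 308,674.09 ÷ 0.58791 (buy SGD at ask) = SGD 525,036.30

Net profit: SGD 10,036.30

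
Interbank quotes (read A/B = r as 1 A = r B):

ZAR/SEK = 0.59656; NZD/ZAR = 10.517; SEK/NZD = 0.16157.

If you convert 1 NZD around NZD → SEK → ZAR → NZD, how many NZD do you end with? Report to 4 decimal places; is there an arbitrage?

0.9865 (arbitrage exists)

Around NZD → SEK → ZAR → NZD: 1 ÷ 0.16157 ÷ 0.59656 ÷ 10.517 = 0.986491
Product < 1; profitable direction is NZD → ZAR → SEK → NZD.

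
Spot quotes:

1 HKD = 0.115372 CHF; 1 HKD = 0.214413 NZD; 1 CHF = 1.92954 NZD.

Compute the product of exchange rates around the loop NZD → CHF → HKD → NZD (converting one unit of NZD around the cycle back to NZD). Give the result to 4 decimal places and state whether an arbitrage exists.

Around NZD → CHF → HKD → NZD: 1 ÷ 1.92954 ÷ 0.115372 × 0.214413 = 0.963157
Product < 1; profitable direction is NZD → HKD → CHF → NZD.

0.9632 (arbitrage exists)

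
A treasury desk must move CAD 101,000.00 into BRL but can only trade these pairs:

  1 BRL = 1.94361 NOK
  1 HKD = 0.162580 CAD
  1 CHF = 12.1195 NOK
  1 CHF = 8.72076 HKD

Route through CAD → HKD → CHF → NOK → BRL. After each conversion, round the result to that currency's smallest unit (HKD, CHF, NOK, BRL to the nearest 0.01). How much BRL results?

CAD 101,000.00 ÷ 0.162580 = HKD 621,232.62
HKD 621,232.62 ÷ 8.72076 = CHF 71,236.06
CHF 71,236.06 × 12.1195 = NOK 863,345.43
NOK 863,345.43 ÷ 1.94361 = BRL 444,196.85

BRL 444,196.85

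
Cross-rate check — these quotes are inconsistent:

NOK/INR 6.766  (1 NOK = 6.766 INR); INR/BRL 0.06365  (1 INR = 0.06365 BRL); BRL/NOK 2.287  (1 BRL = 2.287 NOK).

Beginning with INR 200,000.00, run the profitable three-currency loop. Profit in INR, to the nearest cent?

Profit: INR 3,064.23

Profitable loop is INR → NOK → BRL → INR:
INR 200,000.00 ÷ 6.766 = NOK 29,559.56
NOK 29,559.56 ÷ 2.287 = BRL 12,925.04
BRL 12,925.04 ÷ 0.06365 = INR 203,064.23
Profit = INR 203,064.23 − INR 200,000.00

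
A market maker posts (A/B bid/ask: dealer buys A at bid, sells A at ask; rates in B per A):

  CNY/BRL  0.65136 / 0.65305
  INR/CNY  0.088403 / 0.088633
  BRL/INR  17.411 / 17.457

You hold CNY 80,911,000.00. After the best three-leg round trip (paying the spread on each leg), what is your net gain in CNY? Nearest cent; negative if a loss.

Net profit: CNY 207,399.37

Best loop CNY → BRL → INR → CNY:
CNY 80,911,000.00 × 0.65136 (sell CNY at bid) = BRL 52,702,188.96
BRL 52,702,188.96 × 17.411 (sell BRL at bid) = INR 917,597,811.98
INR 917,597,811.98 × 0.088403 (sell INR at bid) = CNY 81,118,399.37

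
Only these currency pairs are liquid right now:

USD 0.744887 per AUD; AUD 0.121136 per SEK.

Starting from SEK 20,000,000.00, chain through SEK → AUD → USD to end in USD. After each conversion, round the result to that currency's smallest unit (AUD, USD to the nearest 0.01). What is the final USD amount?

USD 1,804,652.63

SEK 20,000,000.00 × 0.121136 = AUD 2,422,720.00
AUD 2,422,720.00 × 0.744887 = USD 1,804,652.63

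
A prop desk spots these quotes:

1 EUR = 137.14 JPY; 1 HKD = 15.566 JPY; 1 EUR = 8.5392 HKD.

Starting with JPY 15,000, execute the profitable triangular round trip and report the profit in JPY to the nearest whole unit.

Profitable loop is JPY → HKD → EUR → JPY:
JPY 15,000 ÷ 15.566 = HKD 963.64
HKD 963.64 ÷ 8.5392 = EUR 112.85
EUR 112.85 × 137.14 = JPY 15,476
Profit = JPY 15,476 − JPY 15,000

Profit: JPY 476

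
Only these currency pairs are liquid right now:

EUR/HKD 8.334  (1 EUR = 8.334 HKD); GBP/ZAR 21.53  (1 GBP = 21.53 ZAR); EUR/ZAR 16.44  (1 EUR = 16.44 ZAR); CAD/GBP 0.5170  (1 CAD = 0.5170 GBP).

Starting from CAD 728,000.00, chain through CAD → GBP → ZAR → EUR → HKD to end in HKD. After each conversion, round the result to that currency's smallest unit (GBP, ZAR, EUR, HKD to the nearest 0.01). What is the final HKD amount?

CAD 728,000.00 × 0.5170 = GBP 376,376.00
GBP 376,376.00 × 21.53 = ZAR 8,103,375.28
ZAR 8,103,375.28 ÷ 16.44 = EUR 492,906.04
EUR 492,906.04 × 8.334 = HKD 4,107,878.94

HKD 4,107,878.94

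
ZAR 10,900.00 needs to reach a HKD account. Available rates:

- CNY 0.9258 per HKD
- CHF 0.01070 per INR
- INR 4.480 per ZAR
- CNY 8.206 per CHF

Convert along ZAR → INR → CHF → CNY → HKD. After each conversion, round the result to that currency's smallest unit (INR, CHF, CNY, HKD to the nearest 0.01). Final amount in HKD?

ZAR 10,900.00 × 4.480 = INR 48,832.00
INR 48,832.00 × 0.01070 = CHF 522.50
CHF 522.50 × 8.206 = CNY 4,287.63
CNY 4,287.63 ÷ 0.9258 = HKD 4,631.27

HKD 4,631.27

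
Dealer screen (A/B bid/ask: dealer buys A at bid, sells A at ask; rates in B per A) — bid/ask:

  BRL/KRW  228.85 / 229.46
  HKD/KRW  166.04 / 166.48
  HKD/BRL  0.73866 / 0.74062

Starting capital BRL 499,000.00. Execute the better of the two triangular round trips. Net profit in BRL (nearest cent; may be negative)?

Best loop BRL → KRW → HKD → BRL:
BRL 499,000.00 × 228.85 (sell BRL at bid) = KRW 114,196,150
KRW 114,196,150 ÷ 166.48 (buy HKD at ask) = HKD 685,945.16
HKD 685,945.16 × 0.73866 (sell HKD at bid) = BRL 506,680.25

Net profit: BRL 7,680.25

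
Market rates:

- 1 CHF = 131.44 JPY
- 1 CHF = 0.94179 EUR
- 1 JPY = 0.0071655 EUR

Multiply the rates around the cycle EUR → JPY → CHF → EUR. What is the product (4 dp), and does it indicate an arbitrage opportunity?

1.0000 (no arbitrage)

Around EUR → JPY → CHF → EUR: 1 ÷ 0.0071655 ÷ 131.44 × 0.94179 = 0.999954
Product ≈ 1 (deviation 0.005%, within rounding noise).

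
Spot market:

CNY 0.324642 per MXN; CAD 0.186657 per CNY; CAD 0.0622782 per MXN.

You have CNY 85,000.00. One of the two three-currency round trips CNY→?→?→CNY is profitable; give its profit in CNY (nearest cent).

Profitable loop is CNY → MXN → CAD → CNY:
CNY 85,000.00 ÷ 0.324642 = MXN 261,826.87
MXN 261,826.87 × 0.0622782 = CAD 16,306.11
CAD 16,306.11 ÷ 0.186657 = CNY 87,358.67
Profit = CNY 87,358.67 − CNY 85,000.00

Profit: CNY 2,358.67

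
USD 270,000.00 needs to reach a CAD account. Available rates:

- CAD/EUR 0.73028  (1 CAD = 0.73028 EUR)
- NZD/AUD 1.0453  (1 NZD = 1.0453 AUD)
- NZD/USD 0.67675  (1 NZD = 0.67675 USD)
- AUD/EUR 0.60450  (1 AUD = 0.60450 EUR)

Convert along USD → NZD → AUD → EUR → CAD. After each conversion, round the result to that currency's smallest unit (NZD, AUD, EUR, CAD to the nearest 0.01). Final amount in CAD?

USD 270,000.00 ÷ 0.67675 = NZD 398,965.64
NZD 398,965.64 × 1.0453 = AUD 417,038.78
AUD 417,038.78 × 0.60450 = EUR 252,099.94
EUR 252,099.94 ÷ 0.73028 = CAD 345,209.97

CAD 345,209.97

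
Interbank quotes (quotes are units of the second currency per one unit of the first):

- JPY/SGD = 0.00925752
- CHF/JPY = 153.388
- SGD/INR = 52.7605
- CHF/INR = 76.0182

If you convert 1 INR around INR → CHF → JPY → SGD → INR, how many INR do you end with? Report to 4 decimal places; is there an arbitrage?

Around INR → CHF → JPY → SGD → INR: 1 ÷ 76.0182 × 153.388 × 0.00925752 × 52.7605 = 0.985547
Product < 1; profitable direction is INR → SGD → JPY → CHF → INR.

0.9855 (arbitrage exists)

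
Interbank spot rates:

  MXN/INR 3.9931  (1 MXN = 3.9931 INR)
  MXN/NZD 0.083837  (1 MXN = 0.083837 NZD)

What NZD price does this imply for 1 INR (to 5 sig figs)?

1 INR ÷ 3.9931 = 0.250432 MXN
0.250432 MXN × 0.083837 = 0.0209955 NZD

INR/NZD = 0.020995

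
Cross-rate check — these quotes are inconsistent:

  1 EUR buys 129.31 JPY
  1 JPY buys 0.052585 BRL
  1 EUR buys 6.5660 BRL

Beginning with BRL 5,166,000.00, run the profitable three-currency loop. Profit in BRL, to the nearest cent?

Profitable loop is BRL → EUR → JPY → BRL:
BRL 5,166,000.00 ÷ 6.5660 = EUR 786,780.38
EUR 786,780.38 × 129.31 = JPY 101,738,571
JPY 101,738,571 × 0.052585 = BRL 5,349,922.78
Profit = BRL 5,349,922.78 − BRL 5,166,000.00

Profit: BRL 183,922.78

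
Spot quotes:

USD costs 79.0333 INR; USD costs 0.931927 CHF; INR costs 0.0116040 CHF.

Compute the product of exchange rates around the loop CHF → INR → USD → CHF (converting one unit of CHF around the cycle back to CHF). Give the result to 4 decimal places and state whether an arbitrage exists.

Around CHF → INR → USD → CHF: 1 ÷ 0.0116040 ÷ 79.0333 × 0.931927 = 1.016165
Product > 1; profitable direction is CHF → INR → USD → CHF.

1.0162 (arbitrage exists)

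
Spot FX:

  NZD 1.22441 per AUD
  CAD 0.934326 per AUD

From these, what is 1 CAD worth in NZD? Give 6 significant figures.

CAD/NZD = 1.31047

1 CAD ÷ 0.934326 = 1.07029 AUD
1.07029 AUD × 1.22441 = 1.31047 NZD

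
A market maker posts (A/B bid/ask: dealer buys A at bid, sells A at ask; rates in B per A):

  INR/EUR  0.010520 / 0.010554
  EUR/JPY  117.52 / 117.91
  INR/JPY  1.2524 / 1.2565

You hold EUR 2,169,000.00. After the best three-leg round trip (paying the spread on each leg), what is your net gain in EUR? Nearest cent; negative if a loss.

Net profit: EUR 13,905.23

Best loop EUR → INR → JPY → EUR:
EUR 2,169,000.00 ÷ 0.010554 (buy INR at ask) = INR 205,514,496.87
INR 205,514,496.87 × 1.2524 (sell INR at bid) = JPY 257,386,356
JPY 257,386,356 ÷ 117.91 (buy EUR at ask) = EUR 2,182,905.23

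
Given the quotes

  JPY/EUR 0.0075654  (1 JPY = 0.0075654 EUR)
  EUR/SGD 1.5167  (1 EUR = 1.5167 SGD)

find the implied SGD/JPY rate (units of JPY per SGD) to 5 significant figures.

1 SGD ÷ 1.5167 = 0.659326 EUR
0.659326 EUR ÷ 0.0075654 = 87.1502 JPY

SGD/JPY = 87.150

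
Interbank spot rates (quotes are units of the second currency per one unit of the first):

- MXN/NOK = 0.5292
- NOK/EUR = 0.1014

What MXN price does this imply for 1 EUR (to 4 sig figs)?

1 EUR ÷ 0.1014 = 9.86193 NOK
9.86193 NOK ÷ 0.5292 = 18.6355 MXN

EUR/MXN = 18.64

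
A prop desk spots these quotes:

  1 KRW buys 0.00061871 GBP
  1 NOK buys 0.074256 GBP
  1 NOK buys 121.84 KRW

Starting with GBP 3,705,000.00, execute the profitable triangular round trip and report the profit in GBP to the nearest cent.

Profit: GBP 56,262.87

Profitable loop is GBP → NOK → KRW → GBP:
GBP 3,705,000.00 ÷ 0.074256 = NOK 49,894,957.98
NOK 49,894,957.98 × 121.84 = KRW 6,079,201,681
KRW 6,079,201,681 × 0.00061871 = GBP 3,761,262.87
Profit = GBP 3,761,262.87 − GBP 3,705,000.00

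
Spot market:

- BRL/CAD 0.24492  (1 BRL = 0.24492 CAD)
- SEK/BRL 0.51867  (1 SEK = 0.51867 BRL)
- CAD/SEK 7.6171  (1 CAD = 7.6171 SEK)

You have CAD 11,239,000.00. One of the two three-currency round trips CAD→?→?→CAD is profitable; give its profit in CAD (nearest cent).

Profit: CAD 376,091.47

Profitable loop is CAD → BRL → SEK → CAD:
CAD 11,239,000.00 ÷ 0.24492 = BRL 45,888,453.37
BRL 45,888,453.37 ÷ 0.51867 = SEK 88,473,313.23
SEK 88,473,313.23 ÷ 7.6171 = CAD 11,615,091.47
Profit = CAD 11,615,091.47 − CAD 11,239,000.00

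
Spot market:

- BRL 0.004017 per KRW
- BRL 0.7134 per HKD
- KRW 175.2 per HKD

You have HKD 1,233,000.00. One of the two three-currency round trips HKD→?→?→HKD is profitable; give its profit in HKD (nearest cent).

Profitable loop is HKD → BRL → KRW → HKD:
HKD 1,233,000.00 × 0.7134 = BRL 879,622.20
BRL 879,622.20 ÷ 0.004017 = KRW 218,974,907
KRW 218,974,907 ÷ 175.2 = HKD 1,249,856.77
Profit = HKD 1,249,856.77 − HKD 1,233,000.00

Profit: HKD 16,856.77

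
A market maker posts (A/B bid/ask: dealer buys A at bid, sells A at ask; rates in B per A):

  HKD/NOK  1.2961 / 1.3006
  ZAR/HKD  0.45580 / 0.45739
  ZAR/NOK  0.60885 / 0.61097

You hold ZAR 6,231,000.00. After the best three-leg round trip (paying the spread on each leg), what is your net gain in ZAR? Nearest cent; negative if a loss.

Net profit: ZAR 146,311.74

Best loop ZAR → NOK → HKD → ZAR:
ZAR 6,231,000.00 × 0.60885 (sell ZAR at bid) = NOK 3,793,744.35
NOK 3,793,744.35 ÷ 1.3006 (buy HKD at ask) = HKD 2,916,918.61
HKD 2,916,918.61 ÷ 0.45739 (buy ZAR at ask) = ZAR 6,377,311.74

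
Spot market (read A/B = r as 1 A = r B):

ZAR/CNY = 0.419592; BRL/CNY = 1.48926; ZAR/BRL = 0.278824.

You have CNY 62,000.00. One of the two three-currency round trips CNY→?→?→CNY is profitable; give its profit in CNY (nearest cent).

Profitable loop is CNY → BRL → ZAR → CNY:
CNY 62,000.00 ÷ 1.48926 = BRL 41,631.41
BRL 41,631.41 ÷ 0.278824 = ZAR 149,310.73
ZAR 149,310.73 × 0.419592 = CNY 62,649.59
Profit = CNY 62,649.59 − CNY 62,000.00

Profit: CNY 649.59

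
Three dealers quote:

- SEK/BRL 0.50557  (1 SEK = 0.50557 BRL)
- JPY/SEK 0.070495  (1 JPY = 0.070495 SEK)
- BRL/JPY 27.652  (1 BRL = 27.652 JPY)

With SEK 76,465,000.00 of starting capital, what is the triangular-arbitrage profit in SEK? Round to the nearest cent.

Profit: SEK 1,123,353.23

Profitable loop is SEK → JPY → BRL → SEK:
SEK 76,465,000.00 ÷ 0.070495 = JPY 1,084,686,857
JPY 1,084,686,857 ÷ 27.652 = BRL 39,226,343.74
BRL 39,226,343.74 ÷ 0.50557 = SEK 77,588,353.23
Profit = SEK 77,588,353.23 − SEK 76,465,000.00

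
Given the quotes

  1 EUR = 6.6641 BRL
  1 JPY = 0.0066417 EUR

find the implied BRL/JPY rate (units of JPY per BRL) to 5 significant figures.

1 BRL ÷ 6.6641 = 0.150058 EUR
0.150058 EUR ÷ 0.0066417 = 22.5933 JPY

BRL/JPY = 22.593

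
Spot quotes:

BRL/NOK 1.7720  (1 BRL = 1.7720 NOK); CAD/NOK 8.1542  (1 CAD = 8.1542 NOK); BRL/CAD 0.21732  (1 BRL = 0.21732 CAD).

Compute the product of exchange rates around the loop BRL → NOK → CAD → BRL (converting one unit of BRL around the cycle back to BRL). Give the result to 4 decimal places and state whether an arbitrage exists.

1.0000 (no arbitrage)

Around BRL → NOK → CAD → BRL: 1 × 1.7720 ÷ 8.1542 ÷ 0.21732 = 0.999960
Product ≈ 1 (deviation 0.004%, within rounding noise).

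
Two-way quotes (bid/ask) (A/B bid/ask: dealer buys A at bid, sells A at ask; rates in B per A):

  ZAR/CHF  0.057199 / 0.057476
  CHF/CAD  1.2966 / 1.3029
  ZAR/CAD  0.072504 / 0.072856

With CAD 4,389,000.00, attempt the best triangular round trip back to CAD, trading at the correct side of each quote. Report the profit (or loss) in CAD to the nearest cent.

Best loop CAD → ZAR → CHF → CAD:
CAD 4,389,000.00 ÷ 0.072856 (buy ZAR at ask) = ZAR 60,242,121.45
ZAR 60,242,121.45 × 0.057199 (sell ZAR at bid) = CHF 3,445,789.10
CHF 3,445,789.10 × 1.2966 (sell CHF at bid) = CAD 4,467,810.15

Net profit: CAD 78,810.15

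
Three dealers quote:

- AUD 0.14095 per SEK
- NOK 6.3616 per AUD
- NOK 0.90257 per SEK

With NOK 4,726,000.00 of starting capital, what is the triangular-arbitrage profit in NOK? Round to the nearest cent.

Profit: NOK 31,109.77

Profitable loop is NOK → AUD → SEK → NOK:
NOK 4,726,000.00 ÷ 6.3616 = AUD 742,894.87
AUD 742,894.87 ÷ 0.14095 = SEK 5,270,626.95
SEK 5,270,626.95 × 0.90257 = NOK 4,757,109.77
Profit = NOK 4,757,109.77 − NOK 4,726,000.00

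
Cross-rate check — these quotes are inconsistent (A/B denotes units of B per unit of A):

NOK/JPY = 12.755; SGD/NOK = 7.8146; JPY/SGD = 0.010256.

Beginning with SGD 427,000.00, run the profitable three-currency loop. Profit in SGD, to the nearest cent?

Profit: SGD 9,508.90

Profitable loop is SGD → NOK → JPY → SGD:
SGD 427,000.00 × 7.8146 = NOK 3,336,834.20
NOK 3,336,834.20 × 12.755 = JPY 42,561,320
JPY 42,561,320 × 0.010256 = SGD 436,508.90
Profit = SGD 436,508.90 − SGD 427,000.00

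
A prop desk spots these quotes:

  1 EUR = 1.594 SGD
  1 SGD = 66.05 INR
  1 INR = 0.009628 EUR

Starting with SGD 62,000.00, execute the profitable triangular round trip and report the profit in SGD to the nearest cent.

Profitable loop is SGD → INR → EUR → SGD:
SGD 62,000.00 × 66.05 = INR 4,095,100.00
INR 4,095,100.00 × 0.009628 = EUR 39,427.62
EUR 39,427.62 × 1.594 = SGD 62,847.63
Profit = SGD 62,847.63 − SGD 62,000.00

Profit: SGD 847.63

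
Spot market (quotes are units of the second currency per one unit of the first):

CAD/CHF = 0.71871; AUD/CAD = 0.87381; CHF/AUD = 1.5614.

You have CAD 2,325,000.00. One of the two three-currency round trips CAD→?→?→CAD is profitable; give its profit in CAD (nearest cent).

Profit: CAD 46,035.65

Profitable loop is CAD → AUD → CHF → CAD:
CAD 2,325,000.00 ÷ 0.87381 = AUD 2,660,761.49
AUD 2,660,761.49 ÷ 1.5614 = CHF 1,704,087.03
CHF 1,704,087.03 ÷ 0.71871 = CAD 2,371,035.65
Profit = CAD 2,371,035.65 − CAD 2,325,000.00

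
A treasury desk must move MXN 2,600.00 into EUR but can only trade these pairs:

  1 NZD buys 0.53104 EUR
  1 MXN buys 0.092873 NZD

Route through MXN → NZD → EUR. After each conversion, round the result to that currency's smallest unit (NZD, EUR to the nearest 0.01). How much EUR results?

MXN 2,600.00 × 0.092873 = NZD 241.47
NZD 241.47 × 0.53104 = EUR 128.23

EUR 128.23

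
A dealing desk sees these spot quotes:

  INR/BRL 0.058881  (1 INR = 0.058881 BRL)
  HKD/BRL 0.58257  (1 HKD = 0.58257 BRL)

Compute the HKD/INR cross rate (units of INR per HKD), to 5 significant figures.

HKD/INR = 9.8940

1 HKD × 0.58257 = 0.58257 BRL
0.58257 BRL ÷ 0.058881 = 9.89402 INR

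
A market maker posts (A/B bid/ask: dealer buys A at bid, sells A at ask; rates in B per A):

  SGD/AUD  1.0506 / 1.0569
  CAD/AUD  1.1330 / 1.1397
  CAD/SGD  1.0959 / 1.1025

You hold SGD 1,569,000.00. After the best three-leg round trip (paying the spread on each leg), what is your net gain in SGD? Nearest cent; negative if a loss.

Best loop SGD → AUD → CAD → SGD:
SGD 1,569,000.00 × 1.0506 (sell SGD at bid) = AUD 1,648,391.40
AUD 1,648,391.40 ÷ 1.1397 (buy CAD at ask) = CAD 1,446,337.98
CAD 1,446,337.98 × 1.0959 (sell CAD at bid) = SGD 1,585,041.80

Net profit: SGD 16,041.80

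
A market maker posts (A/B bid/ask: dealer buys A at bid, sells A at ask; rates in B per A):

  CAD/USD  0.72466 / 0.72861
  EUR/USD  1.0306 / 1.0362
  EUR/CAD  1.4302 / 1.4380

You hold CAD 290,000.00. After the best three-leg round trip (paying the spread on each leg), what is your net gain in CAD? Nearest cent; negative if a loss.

Best loop CAD → USD → EUR → CAD:
CAD 290,000.00 × 0.72466 (sell CAD at bid) = USD 210,151.40
USD 210,151.40 ÷ 1.0362 (buy EUR at ask) = EUR 202,809.69
EUR 202,809.69 × 1.4302 (sell EUR at bid) = CAD 290,058.42

Net profit: CAD 58.42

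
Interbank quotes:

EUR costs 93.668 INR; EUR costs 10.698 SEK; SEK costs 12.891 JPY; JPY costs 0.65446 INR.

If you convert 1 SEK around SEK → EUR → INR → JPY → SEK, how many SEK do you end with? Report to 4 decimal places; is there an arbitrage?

Around SEK → EUR → INR → JPY → SEK: 1 ÷ 10.698 × 93.668 ÷ 0.65446 ÷ 12.891 = 1.037813
Product > 1; profitable direction is SEK → EUR → INR → JPY → SEK.

1.0378 (arbitrage exists)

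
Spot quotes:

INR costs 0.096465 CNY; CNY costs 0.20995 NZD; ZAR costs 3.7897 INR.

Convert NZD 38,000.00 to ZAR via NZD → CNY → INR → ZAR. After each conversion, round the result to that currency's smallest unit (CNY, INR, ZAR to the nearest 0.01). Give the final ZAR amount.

ZAR 495,100.23

NZD 38,000.00 ÷ 0.20995 = CNY 180,995.48
CNY 180,995.48 ÷ 0.096465 = INR 1,876,281.35
INR 1,876,281.35 ÷ 3.7897 = ZAR 495,100.23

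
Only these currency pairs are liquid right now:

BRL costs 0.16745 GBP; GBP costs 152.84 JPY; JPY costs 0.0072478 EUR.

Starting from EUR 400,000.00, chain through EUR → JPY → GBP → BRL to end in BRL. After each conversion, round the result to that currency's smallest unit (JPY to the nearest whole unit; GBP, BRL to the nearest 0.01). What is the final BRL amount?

EUR 400,000.00 ÷ 0.0072478 = JPY 55,189,161
JPY 55,189,161 ÷ 152.84 = GBP 361,091.08
GBP 361,091.08 ÷ 0.16745 = BRL 2,156,411.35

BRL 2,156,411.35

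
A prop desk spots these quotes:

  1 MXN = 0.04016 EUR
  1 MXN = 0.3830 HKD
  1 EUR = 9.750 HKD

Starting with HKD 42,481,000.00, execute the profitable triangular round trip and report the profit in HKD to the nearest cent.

Profitable loop is HKD → MXN → EUR → HKD:
HKD 42,481,000.00 ÷ 0.3830 = MXN 110,916,449.09
MXN 110,916,449.09 × 0.04016 = EUR 4,454,404.60
EUR 4,454,404.60 × 9.750 = HKD 43,430,444.80
Profit = HKD 43,430,444.80 − HKD 42,481,000.00

Profit: HKD 949,444.80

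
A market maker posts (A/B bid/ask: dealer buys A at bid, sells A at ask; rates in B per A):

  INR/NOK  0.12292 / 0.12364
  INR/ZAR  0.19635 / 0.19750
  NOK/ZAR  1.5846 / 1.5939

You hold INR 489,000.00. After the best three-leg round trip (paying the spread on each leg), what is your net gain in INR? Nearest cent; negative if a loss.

Best loop INR → ZAR → NOK → INR:
INR 489,000.00 × 0.19635 (sell INR at bid) = ZAR 96,015.15
ZAR 96,015.15 ÷ 1.5939 (buy NOK at ask) = NOK 60,239.13
NOK 60,239.13 ÷ 0.12364 (buy INR at ask) = INR 487,213.93

Net result: INR -1,786.07 (no profitable arbitrage after spreads)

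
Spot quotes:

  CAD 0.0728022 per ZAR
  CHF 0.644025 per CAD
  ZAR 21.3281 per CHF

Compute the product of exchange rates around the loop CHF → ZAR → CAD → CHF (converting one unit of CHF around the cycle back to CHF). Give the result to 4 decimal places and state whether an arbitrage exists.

Around CHF → ZAR → CAD → CHF: 1 × 21.3281 × 0.0728022 × 0.644025 = 0.999999
Product ≈ 1 (deviation 0.000%, within rounding noise).

1.0000 (no arbitrage)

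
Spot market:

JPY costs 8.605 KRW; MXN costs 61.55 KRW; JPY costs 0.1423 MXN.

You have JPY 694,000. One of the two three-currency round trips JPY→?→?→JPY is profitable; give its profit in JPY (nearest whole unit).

Profitable loop is JPY → MXN → KRW → JPY:
JPY 694,000 × 0.1423 = MXN 98,756.20
MXN 98,756.20 × 61.55 = KRW 6,078,444
KRW 6,078,444 ÷ 8.605 = JPY 706,385
Profit = JPY 706,385 − JPY 694,000

Profit: JPY 12,385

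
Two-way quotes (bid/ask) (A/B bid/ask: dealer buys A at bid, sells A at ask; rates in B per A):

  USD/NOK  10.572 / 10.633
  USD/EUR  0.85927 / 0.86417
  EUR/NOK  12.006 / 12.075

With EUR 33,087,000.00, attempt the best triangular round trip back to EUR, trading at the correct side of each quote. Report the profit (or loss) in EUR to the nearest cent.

Net profit: EUR 434,868.72

Best loop EUR → USD → NOK → EUR:
EUR 33,087,000.00 ÷ 0.86417 (buy USD at ask) = USD 38,287,605.45
USD 38,287,605.45 × 10.572 (sell USD at bid) = NOK 404,776,564.80
NOK 404,776,564.80 ÷ 12.075 (buy EUR at ask) = EUR 33,521,868.72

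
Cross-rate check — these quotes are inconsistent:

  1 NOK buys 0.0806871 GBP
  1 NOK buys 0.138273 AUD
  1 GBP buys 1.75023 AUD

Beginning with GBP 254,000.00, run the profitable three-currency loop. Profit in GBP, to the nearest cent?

Profitable loop is GBP → AUD → NOK → GBP:
GBP 254,000.00 × 1.75023 = AUD 444,558.42
AUD 444,558.42 ÷ 0.138273 = NOK 3,215,077.56
NOK 3,215,077.56 × 0.0806871 = GBP 259,415.28
Profit = GBP 259,415.28 − GBP 254,000.00

Profit: GBP 5,415.28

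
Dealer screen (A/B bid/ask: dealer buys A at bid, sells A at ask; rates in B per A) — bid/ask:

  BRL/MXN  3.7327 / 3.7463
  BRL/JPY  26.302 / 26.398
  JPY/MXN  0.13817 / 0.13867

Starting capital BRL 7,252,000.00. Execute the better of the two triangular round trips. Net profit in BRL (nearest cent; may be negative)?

Net profit: BRL 142,815.49

Best loop BRL → MXN → JPY → BRL:
BRL 7,252,000.00 × 3.7327 (sell BRL at bid) = MXN 27,069,540.40
MXN 27,069,540.40 ÷ 0.13867 (buy JPY at ask) = JPY 195,208,339
JPY 195,208,339 ÷ 26.398 (buy BRL at ask) = BRL 7,394,815.49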